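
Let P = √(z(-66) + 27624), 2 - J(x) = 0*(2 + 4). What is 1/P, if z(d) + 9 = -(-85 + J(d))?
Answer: √27698/27698 ≈ 0.0060086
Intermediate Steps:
J(x) = 2 (J(x) = 2 - 0*(2 + 4) = 2 - 0*6 = 2 - 1*0 = 2 + 0 = 2)
z(d) = 74 (z(d) = -9 - (-85 + 2) = -9 - 1*(-83) = -9 + 83 = 74)
P = √27698 (P = √(74 + 27624) = √27698 ≈ 166.43)
1/P = 1/(√27698) = √27698/27698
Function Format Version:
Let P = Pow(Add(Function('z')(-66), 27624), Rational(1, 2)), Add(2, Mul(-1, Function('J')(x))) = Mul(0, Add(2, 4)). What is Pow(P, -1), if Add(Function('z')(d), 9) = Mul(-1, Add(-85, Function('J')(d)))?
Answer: Mul(Rational(1, 27698), Pow(27698, Rational(1, 2))) ≈ 0.0060086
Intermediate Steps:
Function('J')(x) = 2 (Function('J')(x) = Add(2, Mul(-1, Mul(0, Add(2, 4)))) = Add(2, Mul(-1, Mul(0, 6))) = Add(2, Mul(-1, 0)) = Add(2, 0) = 2)
Function('z')(d) = 74 (Function('z')(d) = Add(-9, Mul(-1, Add(-85, 2))) = Add(-9, Mul(-1, -83)) = Add(-9, 83) = 74)
P = Pow(27698, Rational(1, 2)) (P = Pow(Add(74, 27624), Rational(1, 2)) = Pow(27698, Rational(1, 2)) ≈ 166.43)
Pow(P, -1) = Pow(Pow(27698, Rational(1, 2)), -1) = Mul(Rational(1, 27698), Pow(27698, Rational(1, 2)))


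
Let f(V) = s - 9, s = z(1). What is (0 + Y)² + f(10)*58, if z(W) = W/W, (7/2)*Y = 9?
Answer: -22412/49 ≈ -457.39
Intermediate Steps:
Y = 18/7 (Y = (2/7)*9 = 18/7 ≈ 2.5714)
z(W) = 1
s = 1
f(V) = -8 (f(V) = 1 - 9 = -8)
(0 + Y)² + f(10)*58 = (0 + 18/7)² - 8*58 = (18/7)² - 464 = 324/49 - 464 = -22412/49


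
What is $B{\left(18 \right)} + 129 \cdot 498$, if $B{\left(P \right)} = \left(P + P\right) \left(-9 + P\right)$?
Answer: $64566$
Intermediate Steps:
$B{\left(P \right)} = 2 P \left(-9 + P\right)$
$B{\left(18 \right)} + 129 \cdot 498 = 2 \cdot 18 \left(-9 + 18\right) + 129 \cdot 498 = 2 \cdot 18 \cdot 9 + 64242 = 324 + 64242 = 64566$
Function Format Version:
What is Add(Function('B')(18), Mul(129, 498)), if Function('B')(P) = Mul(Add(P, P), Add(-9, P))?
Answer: 64566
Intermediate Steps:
Function('B')(P) = Mul(2, P, Add(-9, P)) (Function('B')(P) = Mul(Mul(2, P), Add(-9, P)) = Mul(2, P, Add(-9, P)))
Add(Function('B')(18), Mul(129, 498)) = Add(Mul(2, 18, Add(-9, 18)), Mul(129, 498)) = Add(Mul(2, 18, 9), 64242) = Add(324, 64242) = 64566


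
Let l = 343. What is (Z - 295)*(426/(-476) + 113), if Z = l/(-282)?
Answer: -2228743973/67116 ≈ -33207.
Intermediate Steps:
Z = -343/282 (Z = 343/(-282) = 343*(-1/282) = -343/282 ≈ -1.2163)
(Z - 295)*(426/(-476) + 113) = (-343/282 - 295)*(426/(-476) + 113) = -83533*(426*(-1/476) + 113)/282 = -83533*(-213/238 + 113)/282 = -83533/282*26681/238 = -2228743973/67116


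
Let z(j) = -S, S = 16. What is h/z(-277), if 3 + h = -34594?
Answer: 34597/16 ≈ 2162.3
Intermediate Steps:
z(j) = -16 (z(j) = -1*16 = -16)
h = -34597 (h = -3 - 34594 = -34597)
h/z(-277) = -34597/(-16) = -34597*(-1/16) = 34597/16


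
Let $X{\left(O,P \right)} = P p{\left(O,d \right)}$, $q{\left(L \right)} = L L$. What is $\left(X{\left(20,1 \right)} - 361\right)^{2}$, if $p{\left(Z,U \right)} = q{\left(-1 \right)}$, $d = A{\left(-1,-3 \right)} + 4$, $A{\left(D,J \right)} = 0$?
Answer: $129600$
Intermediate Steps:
$q{\left(L \right)} = L^{2}$
$d = 4$ ($d = 0 + 4 = 4$)
$p{\left(Z,U \right)} = 1$ ($p{\left(Z,U \right)} = \left(-1\right)^{2} = 1$)
$X{\left(O,P \right)} = P$ ($X{\left(O,P \right)} = P 1 = P$)
$\left(X{\left(20,1 \right)} - 361\right)^{2} = \left(1 - 361\right)^{2} = \left(-360\right)^{2} = 129600$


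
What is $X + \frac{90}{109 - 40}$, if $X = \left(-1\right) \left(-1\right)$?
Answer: $\frac{53}{23} \approx 2.3043$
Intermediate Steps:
$X = 1$
$X + \frac{90}{109 - 40} = 1 + \frac{90}{109 - 40} = 1 + \frac{90}{69} = 1 + 90 \cdot \frac{1}{69} = 1 + \frac{30}{23} = \frac{53}{23}$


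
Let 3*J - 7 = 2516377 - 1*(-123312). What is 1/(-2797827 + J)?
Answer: -3/5753785 ≈ -5.2140e-7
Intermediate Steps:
J = 2639696/3 (J = 7/3 + (2516377 - 1*(-123312))/3 = 7/3 + (2516377 + 123312)/3 = 7/3 + (⅓)*2639689 = 7/3 + 2639689/3 = 2639696/3 ≈ 8.7990e+5)
1/(-2797827 + J) = 1/(-2797827 + 2639696/3) = 1/(-5753785/3) = -3/5753785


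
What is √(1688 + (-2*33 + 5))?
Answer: √1627 ≈ 40.336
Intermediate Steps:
√(1688 + (-2*33 + 5)) = √(1688 + (-66 + 5)) = √(1688 - 61) = √1627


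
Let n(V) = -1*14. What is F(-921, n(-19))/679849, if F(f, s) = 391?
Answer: 391/679849 ≈ 0.00057513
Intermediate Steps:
n(V) = -14
F(-921, n(-19))/679849 = 391/679849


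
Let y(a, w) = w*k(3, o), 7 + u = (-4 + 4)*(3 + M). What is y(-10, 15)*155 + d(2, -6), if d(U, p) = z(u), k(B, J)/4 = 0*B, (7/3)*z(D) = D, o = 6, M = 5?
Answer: -3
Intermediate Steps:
u = -7 (u = -7 + (-4 + 4)*(3 + 5) = -7 + 0*8 = -7 + 0 = -7)
z(D) = 3*D/7
k(B, J) = 0 (k(B, J) = 4*(0*B) = 4*0 = 0)
d(U, p) = -3 (d(U, p) = (3/7)*(-7) = -3)
y(a, w) = 0 (y(a, w) = w*0 = 0)
y(-10, 15)*155 + d(2, -6) = 0*155 - 3 = 0 - 3 = -3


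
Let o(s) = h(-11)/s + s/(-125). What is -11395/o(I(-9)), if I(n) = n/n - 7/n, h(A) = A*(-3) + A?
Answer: -1935000/2099 ≈ -921.87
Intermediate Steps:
h(A) = -2*A (h(A) = -3*A + A = -2*A)
I(n) = 1 - 7/n
o(s) = 22/s - s/125 (o(s) = (-2*(-11))/s + s/(-125) = 22/s + s*(-1/125) = 22/s - s/125)
-11395/o(I(-9)) = -11395/(22/(((-7 - 9)/(-9))) - (-7 - 9)/(125*(-9))) = -11395/(22/((-⅑*(-16))) - (-1)*(-16)/1125) = -11395/(22/(16/9) - 1/125*16/9) = -11395/(22*(9/16) - 16/1125) = -11395/(99/8 - 16/1125) = -11395/111247/9000 = -11395*9000/111247 = -1935000/2099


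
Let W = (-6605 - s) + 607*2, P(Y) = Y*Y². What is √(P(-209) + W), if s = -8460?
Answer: 2*I*√2281565 ≈ 3021.0*I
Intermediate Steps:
P(Y) = Y³
W = 3069 (W = (-6605 - 1*(-8460)) + 607*2 = (-6605 + 8460) + 1214 = 1855 + 1214 = 3069)
√(P(-209) + W) = √((-209)³ + 3069) = √(-9129329 + 3069) = √(-9126260) = 2*I*√2281565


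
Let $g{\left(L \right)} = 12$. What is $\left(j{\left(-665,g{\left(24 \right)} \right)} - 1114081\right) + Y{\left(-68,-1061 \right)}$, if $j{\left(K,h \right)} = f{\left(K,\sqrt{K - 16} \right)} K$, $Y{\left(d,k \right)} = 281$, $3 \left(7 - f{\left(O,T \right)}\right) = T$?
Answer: $-1118455 + \frac{665 i \sqrt{681}}{3} \approx -1.1185 \cdot 10^{6} + 5784.6 i$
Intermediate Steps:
$f{\left(O,T \right)} = 7 - \frac{T}{3}$
$j{\left(K,h \right)} = K \left(7 - \frac{\sqrt{-16 + K}}{3}\right)$ ($j{\left(K,h \right)} = \left(7 - \frac{\sqrt{K - 16}}{3}\right) K = \left(7 - \frac{\sqrt{-16 + K}}{3}\right) K = K \left(7 - \frac{\sqrt{-16 + K}}{3}\right)$)
$\left(j{\left(-665,g{\left(24 \right)} \right)} - 1114081\right) + Y{\left(-68,-1061 \right)} = \left(\frac{1}{3} \left(-665\right) \left(21 - \sqrt{-16 - 665}\right) - 1114081\right) + 281 = \left(\frac{1}{3} \left(-665\right) \left(21 - \sqrt{-681}\right) - 1114081\right) + 281 = \left(\frac{1}{3} \left(-665\right) \left(21 - i \sqrt{681}\right) - 1114081\right) + 281 = \left(\left(-4655 + \frac{665 i \sqrt{681}}{3}\right) - 1114081\right) + 281 = \left(-1118736 + \frac{665 i \sqrt{681}}{3}\right) + 281 = -1118455 + \frac{665 i \sqrt{681}}{3}$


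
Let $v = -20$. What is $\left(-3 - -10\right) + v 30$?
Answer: $-593$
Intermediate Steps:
$\left(-3 - -10\right) + v 30 = \left(-3 - -10\right) - 600 = \left(-3 + 10\right) - 600 = 7 - 600 = -593$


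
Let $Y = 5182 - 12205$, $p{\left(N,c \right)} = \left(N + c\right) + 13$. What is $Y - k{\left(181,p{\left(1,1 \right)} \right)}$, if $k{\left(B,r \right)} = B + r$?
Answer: $-7219$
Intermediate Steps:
$p{\left(N,c \right)} = 13 + N + c$
$Y = -7023$ ($Y = 5182 - 12205 = -7023$)
$Y - k{\left(181,p{\left(1,1 \right)} \right)} = -7023 - \left(181 + \left(13 + 1 + 1\right)\right) = -7023 - \left(181 + 15\right) = -7023 - 196 = -7219$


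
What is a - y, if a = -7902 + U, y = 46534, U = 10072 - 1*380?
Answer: -44744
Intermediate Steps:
U = 9692 (U = 10072 - 380 = 9692)
a = 1790 (a = -7902 + 9692 = 1790)
a - y = 1790 - 1*46534 = 1790 - 46534 = -44744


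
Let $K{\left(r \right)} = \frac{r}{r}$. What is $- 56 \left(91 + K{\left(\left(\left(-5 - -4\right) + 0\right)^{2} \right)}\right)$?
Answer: $-5152$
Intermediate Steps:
$K{\left(r \right)} = 1$
$- 56 \left(91 + K{\left(\left(\left(-5 - -4\right) + 0\right)^{2} \right)}\right) = - 56 \left(91 + 1\right) = \left(-56\right) 92 = -5152$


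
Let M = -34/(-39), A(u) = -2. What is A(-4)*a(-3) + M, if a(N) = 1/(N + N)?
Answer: 47/39 ≈ 1.2051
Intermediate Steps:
M = 34/39 (M = -34*(-1/39) = 34/39 ≈ 0.87179)
a(N) = 1/(2*N)
A(-4)*a(-3) + M = -1/(-3) + 34/39 = -(-1)/3 + 34/39 = -2*(-1/6) + 34/39 = 1/3 + 34/39 = 47/39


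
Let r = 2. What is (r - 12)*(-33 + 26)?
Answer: 70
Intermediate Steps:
(r - 12)*(-33 + 26) = (2 - 12)*(-33 + 26) = -10*(-7) = 70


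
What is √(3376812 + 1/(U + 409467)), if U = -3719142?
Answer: √1479577003954178313/661935 ≈ 1837.6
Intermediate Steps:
√(3376812 + 1/(U + 409467)) = √(3376812 + 1/(-3719142 + 409467)) = √(3376812 + 1/(-3309675)) = √(3376812 - 1/3309675) = √(11176150256099/3309675) = √1479577003954178313/661935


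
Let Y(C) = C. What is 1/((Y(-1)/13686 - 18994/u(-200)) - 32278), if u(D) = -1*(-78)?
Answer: -177918/5786162531 ≈ -3.0749e-5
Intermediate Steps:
u(D) = 78
1/((Y(-1)/13686 - 18994/u(-200)) - 32278) = 1/((-1/13686 - 18994/78) - 32278) = 1/((-1*1/13686 - 18994*1/78) - 32278) = 1/((-1/13686 - 9497/39) - 32278) = 1/(-43325327/177918 - 32278) = 1/(-5786162531/177918) = -177918/5786162531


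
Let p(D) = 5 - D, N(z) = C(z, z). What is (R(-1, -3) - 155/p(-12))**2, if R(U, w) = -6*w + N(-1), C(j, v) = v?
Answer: 17956/289 ≈ 62.131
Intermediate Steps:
N(z) = z
R(U, w) = -1 - 6*w (R(U, w) = -6*w - 1 = -1 - 6*w)
(R(-1, -3) - 155/p(-12))**2 = ((-1 - 6*(-3)) - 155/(5 - 1*(-12)))**2 = ((-1 + 18) - 155/(5 + 12))**2 = (17 - 155/17)**2 = (134/17)**2 = 17956/289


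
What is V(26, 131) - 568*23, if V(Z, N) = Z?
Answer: -13038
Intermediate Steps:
V(26, 131) - 568*23 = 26 - 568*23 = 26 - 1*13064 = 26 - 13064 = -13038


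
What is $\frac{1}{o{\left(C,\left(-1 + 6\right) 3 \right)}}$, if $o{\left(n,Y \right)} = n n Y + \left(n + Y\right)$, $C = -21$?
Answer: $\frac{1}{6609} \approx 0.00015131$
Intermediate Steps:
$o{\left(n,Y \right)} = Y + n + Y n^{2}$ ($o{\left(n,Y \right)} = n^{2} Y + \left(Y + n\right) = Y n^{2} + \left(Y + n\right) = Y + n + Y n^{2}$)
$\frac{1}{o{\left(C,\left(-1 + 6\right) 3 \right)}} = \frac{1}{\left(-1 + 6\right) 3 - 21 + \left(-1 + 6\right) 3 \left(-21\right)^{2}} = \frac{1}{5 \cdot 3 - 21 + 5 \cdot 3 \cdot 441} = \frac{1}{15 - 21 + 15 \cdot 441} = \frac{1}{15 - 21 + 6615} = \frac{1}{6609}$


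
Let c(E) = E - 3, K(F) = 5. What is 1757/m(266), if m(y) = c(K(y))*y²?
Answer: 251/20216 ≈ 0.012416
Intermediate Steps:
c(E) = -3 + E
m(y) = 2*y² (m(y) = (-3 + 5)*y² = 2*y²)
1757/m(266) = 1757/((2*266²)) = 1757/((2*70756)) = 1757/141512 = 1757*(1/141512) = 251/20216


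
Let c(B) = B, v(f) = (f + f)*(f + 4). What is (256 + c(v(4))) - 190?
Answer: 130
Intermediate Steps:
v(f) = 2*f*(4 + f) (v(f) = (2*f)*(4 + f) = 2*f*(4 + f))
(256 + c(v(4))) - 190 = (256 + 2*4*(4 + 4)) - 190 = (256 + 2*4*8) - 190 = (256 + 64) - 190 = 320 - 190 = 130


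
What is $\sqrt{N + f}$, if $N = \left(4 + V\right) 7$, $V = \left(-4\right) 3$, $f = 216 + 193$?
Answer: $\sqrt{353} \approx 18.788$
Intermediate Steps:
$f = 409$
$V = -12$
$N = -56$ ($N = \left(4 - 12\right) 7 = \left(-8\right) 7 = -56$)
$\sqrt{N + f} = \sqrt{-56 + 409} = \sqrt{353}$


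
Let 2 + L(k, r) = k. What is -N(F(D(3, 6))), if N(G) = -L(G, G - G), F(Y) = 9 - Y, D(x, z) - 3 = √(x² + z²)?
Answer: 4 - 3*√5 ≈ -2.7082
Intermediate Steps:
D(x, z) = 3 + √(x² + z²)
L(k, r) = -2 + k
N(G) = 2 - G (N(G) = -(-2 + G) = 2 - G)
-N(F(D(3, 6))) = -(2 - (9 - (3 + √(3² + 6²)))) = -(2 - (9 - (3 + √(9 + 36)))) = -(2 - (9 - (3 + √45))) = -(2 - (9 - (3 + 3*√5))) = -(2 - (9 + (-3 - 3*√5))) = -(2 - (6 - 3*√5)) = -(2 + (-6 + 3*√5)) = -(-4 + 3*√5) = 4 - 3*√5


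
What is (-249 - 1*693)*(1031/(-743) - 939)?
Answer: 658182936/743 ≈ 8.8585e+5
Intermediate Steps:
(-249 - 1*693)*(1031/(-743) - 939) = (-249 - 693)*(1031*(-1/743) - 939) = -942*(-1031/743 - 939) = -942*(-698708/743) = 658182936/743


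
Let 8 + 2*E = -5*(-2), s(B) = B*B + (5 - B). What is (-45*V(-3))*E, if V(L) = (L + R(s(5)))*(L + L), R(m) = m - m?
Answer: -810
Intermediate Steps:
s(B) = 5 + B**2 - B (s(B) = B**2 + (5 - B) = 5 + B**2 - B)
E = 1 (E = -4 + (-5*(-2))/2 = -4 + (1/2)*10 = -4 + 5 = 1)
R(m) = 0
V(L) = 2*L**2 (V(L) = (L + 0)*(L + L) = L*(2*L) = 2*L**2)
(-45*V(-3))*E = -90*(-3)**2*1 = -90*9*1 = -45*18*1 = -810*1 = -810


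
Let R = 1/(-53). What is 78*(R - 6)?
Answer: -24882/53 ≈ -469.47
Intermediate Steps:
R = -1/53 ≈ -0.018868
78*(R - 6) = 78*(-1/53 - 6) = 78*(-319/53) = -24882/53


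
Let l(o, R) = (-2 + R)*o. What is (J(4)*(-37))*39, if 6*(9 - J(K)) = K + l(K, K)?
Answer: -10101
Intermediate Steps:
l(o, R) = o*(-2 + R)
J(K) = 9 - K/6 - K*(-2 + K)/6 (J(K) = 9 - (K + K*(-2 + K))/6 = 9 + (-K/6 - K*(-2 + K)/6) = 9 - K/6 - K*(-2 + K)/6)
(J(4)*(-37))*39 = ((9 - 1/6*4**2 + (1/6)*4)*(-37))*39 = ((9 - 1/6*16 + 2/3)*(-37))*39 = ((9 - 8/3 + 2/3)*(-37))*39 = (7*(-37))*39 = -259*39 = -10101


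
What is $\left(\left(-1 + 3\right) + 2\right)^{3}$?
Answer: $64$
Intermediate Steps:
$\left(\left(-1 + 3\right) + 2\right)^{3} = \left(2 + 2\right)^{3} = 4^{3} = 64$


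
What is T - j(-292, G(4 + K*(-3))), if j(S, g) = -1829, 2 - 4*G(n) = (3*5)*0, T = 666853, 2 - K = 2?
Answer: 668682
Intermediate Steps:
K = 0 (K = 2 - 1*2 = 2 - 2 = 0)
G(n) = 1/2 (G(n) = 1/2 - 3*5*0/4 = 1/2 - 15*0/4 = 1/2 - 1/4*0 = 1/2 + 0 = 1/2)
T - j(-292, G(4 + K*(-3))) = 666853 - 1*(-1829) = 666853 + 1829 = 668682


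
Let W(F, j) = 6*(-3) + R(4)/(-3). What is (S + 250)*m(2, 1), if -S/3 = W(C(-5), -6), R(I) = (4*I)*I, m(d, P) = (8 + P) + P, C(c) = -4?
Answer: 3680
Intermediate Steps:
m(d, P) = 8 + 2*P
R(I) = 4*I²
W(F, j) = -118/3 (W(F, j) = 6*(-3) + (4*4²)/(-3) = -18 + (4*16)*(-⅓) = -18 + 64*(-⅓) = -18 - 64/3 = -118/3)
S = 118 (S = -3*(-118/3) = 118)
(S + 250)*m(2, 1) = (118 + 250)*(8 + 2*1) = 368*(8 + 2) = 368*10 = 3680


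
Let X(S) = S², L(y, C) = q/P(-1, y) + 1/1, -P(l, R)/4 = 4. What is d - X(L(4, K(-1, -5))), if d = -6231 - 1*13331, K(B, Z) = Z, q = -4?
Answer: -313017/16 ≈ -19564.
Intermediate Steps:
P(l, R) = -16 (P(l, R) = -4*4 = -16)
L(y, C) = 5/4 (L(y, C) = -4/(-16) + 1/1 = -4*(-1/16) + 1*1 = ¼ + 1 = 5/4)
d = -19562 (d = -6231 - 13331 = -19562)
d - X(L(4, K(-1, -5))) = -19562 - (5/4)² = -19562 - 1*25/16 = -19562 - 25/16 = -313017/16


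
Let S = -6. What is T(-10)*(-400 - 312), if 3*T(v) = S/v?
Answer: -712/5 ≈ -142.40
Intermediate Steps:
T(v) = -2/v (T(v) = (-6/v)/3 = -2/v)
T(-10)*(-400 - 312) = (-2/(-10))*(-400 - 312) = -2*(-⅒)*(-712) = (⅕)*(-712) = -712/5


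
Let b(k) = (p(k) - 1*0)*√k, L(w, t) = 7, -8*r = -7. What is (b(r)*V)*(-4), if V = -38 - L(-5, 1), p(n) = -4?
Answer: -180*√14 ≈ -673.50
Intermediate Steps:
r = 7/8 (r = -⅛*(-7) = 7/8 ≈ 0.87500)
b(k) = -4*√k (b(k) = (-4 - 1*0)*√k = (-4 + 0)*√k = -4*√k)
V = -45 (V = -38 - 1*7 = -38 - 7 = -45)
(b(r)*V)*(-4) = (-√14*(-45))*(-4) = (45*√14)*(-4) = -180*√14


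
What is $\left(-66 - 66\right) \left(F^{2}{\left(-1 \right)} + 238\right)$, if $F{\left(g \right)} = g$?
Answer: $-31548$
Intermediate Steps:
$\left(-66 - 66\right) \left(F^{2}{\left(-1 \right)} + 238\right) = \left(-66 - 66\right) \left(\left(-1\right)^{2} + 238\right) = \left(-66 - 66\right) \left(1 + 238\right) = \left(-132\right) 239 = -31548$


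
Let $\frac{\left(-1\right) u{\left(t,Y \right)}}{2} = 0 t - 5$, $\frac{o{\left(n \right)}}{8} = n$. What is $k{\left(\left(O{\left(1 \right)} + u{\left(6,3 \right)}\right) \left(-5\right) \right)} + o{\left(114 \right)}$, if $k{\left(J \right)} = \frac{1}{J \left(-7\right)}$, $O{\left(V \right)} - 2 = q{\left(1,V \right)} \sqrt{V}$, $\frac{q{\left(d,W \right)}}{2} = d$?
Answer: $\frac{446881}{490} \approx 912.0$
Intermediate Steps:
$q{\left(d,W \right)} = 2 d$
$o{\left(n \right)} = 8 n$
$u{\left(t,Y \right)} = 10$ ($u{\left(t,Y \right)} = - 2 \left(0 t - 5\right) = - 2 \left(0 - 5\right) = \left(-2\right) \left(-5\right) = 10$)
$O{\left(V \right)} = 2 + 2 \sqrt{V}$ ($O{\left(V \right)} = 2 + 2 \cdot 1 \sqrt{V} = 2 + 2 \sqrt{V}$)
$k{\left(J \right)} = - \frac{1}{7 J}$ ($k{\left(J \right)} = \frac{1}{\left(-7\right) J} = - \frac{1}{7 J}$)
$k{\left(\left(O{\left(1 \right)} + u{\left(6,3 \right)}\right) \left(-5\right) \right)} + o{\left(114 \right)} = - \frac{1}{7 \left(\left(2 + 2 \sqrt{1}\right) + 10\right) \left(-5\right)} + 8 \cdot 114 = - \frac{1}{7 \left(\left(2 + 2 \cdot 1\right) + 10\right) \left(-5\right)} + 912 = - \frac{1}{7 \left(\left(2 + 2\right) + 10\right) \left(-5\right)} + 912 = - \frac{1}{7 \left(4 + 10\right) \left(-5\right)} + 912 = - \frac{1}{7 \cdot 14 \left(-5\right)} + 912 = - \frac{1}{7 \left(-70\right)} + 912 = \left(- \frac{1}{7}\right) \left(- \frac{1}{70}\right) + 912 = \frac{1}{490} + 912 = \frac{446881}{490}$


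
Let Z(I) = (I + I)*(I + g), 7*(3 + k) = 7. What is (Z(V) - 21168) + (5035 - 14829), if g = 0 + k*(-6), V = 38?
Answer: -27162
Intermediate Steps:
k = -2 (k = -3 + (1/7)*7 = -3 + 1 = -2)
g = 12 (g = 0 - 2*(-6) = 0 + 12 = 12)
Z(I) = 2*I*(12 + I) (Z(I) = (I + I)*(I + 12) = (2*I)*(12 + I) = 2*I*(12 + I))
(Z(V) - 21168) + (5035 - 14829) = (2*38*(12 + 38) - 21168) + (5035 - 14829) = (2*38*50 - 21168) - 9794 = (3800 - 21168) - 9794 = -17368 - 9794 = -27162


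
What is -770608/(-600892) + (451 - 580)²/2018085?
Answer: 130429324121/101054260985 ≈ 1.2907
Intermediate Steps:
-770608/(-600892) + (451 - 580)²/2018085 = -770608*(-1/600892) + (-129)²*(1/2018085) = 192652/150223 + 16641*(1/2018085) = 192652/150223 + 5547/672695 = 130429324121/101054260985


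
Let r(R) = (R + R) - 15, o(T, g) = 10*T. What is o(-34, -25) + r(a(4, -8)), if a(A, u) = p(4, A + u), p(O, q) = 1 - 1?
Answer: -355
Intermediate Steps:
p(O, q) = 0
a(A, u) = 0
r(R) = -15 + 2*R (r(R) = 2*R - 15 = -15 + 2*R)
o(-34, -25) + r(a(4, -8)) = 10*(-34) + (-15 + 2*0) = -340 + (-15 + 0) = -340 - 15 = -355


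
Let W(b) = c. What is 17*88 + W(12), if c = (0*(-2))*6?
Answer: 1496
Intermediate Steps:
c = 0 (c = 0*6 = 0)
W(b) = 0
17*88 + W(12) = 17*88 + 0 = 1496 + 0 = 1496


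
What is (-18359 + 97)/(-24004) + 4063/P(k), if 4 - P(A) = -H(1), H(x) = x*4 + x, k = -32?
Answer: 48846305/108018 ≈ 452.21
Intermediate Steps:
H(x) = 5*x (H(x) = 4*x + x = 5*x)
P(A) = 9 (P(A) = 4 - (-1)*5*1 = 4 - (-1)*5 = 4 - 1*(-5) = 4 + 5 = 9)
(-18359 + 97)/(-24004) + 4063/P(k) = (-18359 + 97)/(-24004) + 4063/9 = -18262*(-1/24004) + 4063*(⅑) = 9131/12002 + 4063/9 = 48846305/108018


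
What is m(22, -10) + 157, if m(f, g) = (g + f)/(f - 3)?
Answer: 2995/19 ≈ 157.63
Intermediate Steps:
m(f, g) = (f + g)/(-3 + f)
m(22, -10) + 157 = (22 - 10)/(-3 + 22) + 157 = 12/19 + 157 = 2995/19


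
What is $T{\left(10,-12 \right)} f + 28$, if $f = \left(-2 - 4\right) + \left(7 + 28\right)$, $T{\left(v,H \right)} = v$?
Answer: $318$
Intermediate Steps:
$f = 29$ ($f = -6 + 35 = 29$)
$T{\left(10,-12 \right)} f + 28 = 10 \cdot 29 + 28 = 290 + 28 = 318$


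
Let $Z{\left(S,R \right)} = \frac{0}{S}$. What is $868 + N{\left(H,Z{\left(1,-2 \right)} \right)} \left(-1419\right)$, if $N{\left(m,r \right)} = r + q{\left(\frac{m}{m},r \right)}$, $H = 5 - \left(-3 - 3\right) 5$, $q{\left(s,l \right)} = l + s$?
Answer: $-551$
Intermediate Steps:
$H = 35$ ($H = 5 - \left(-6\right) 5 = 5 - -30 = 5 + 30 = 35$)
$Z{\left(S,R \right)} = 0$
$N{\left(m,r \right)} = 1 + 2 r$ ($N{\left(m,r \right)} = r + \left(r + \frac{m}{m}\right) = r + \left(r + 1\right) = r + \left(1 + r\right) = 1 + 2 r$)
$868 + N{\left(H,Z{\left(1,-2 \right)} \right)} \left(-1419\right) = 868 + \left(1 + 2 \cdot 0\right) \left(-1419\right) = 868 + \left(1 + 0\right) \left(-1419\right) = 868 + 1 \left(-1419\right) = 868 - 1419 = -551$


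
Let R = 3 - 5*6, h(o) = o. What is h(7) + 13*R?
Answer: -344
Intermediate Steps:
R = -27 (R = 3 - 30 = -27)
h(7) + 13*R = 7 + 13*(-27) = 7 - 351 = -344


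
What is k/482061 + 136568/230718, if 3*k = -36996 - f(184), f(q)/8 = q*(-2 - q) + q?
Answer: 41965967096/55610074899 ≈ 0.75465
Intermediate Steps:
f(q) = 8*q + 8*q*(-2 - q) (f(q) = 8*(q*(-2 - q) + q) = 8*(q + q*(-2 - q)) = 8*q + 8*q*(-2 - q))
k = 235324/3 (k = (-36996 - (-8)*184*(1 + 184))/3 = (-36996 - (-8)*184*185)/3 = (-36996 - 1*(-272320))/3 = (-36996 + 272320)/3 = (⅓)*235324 = 235324/3 ≈ 78441.)
k/482061 + 136568/230718 = (235324/3)/482061 + 136568/230718 = (235324/3)*(1/482061) + 136568*(1/230718) = 235324/1446183 + 68284/115359 = 41965967096/55610074899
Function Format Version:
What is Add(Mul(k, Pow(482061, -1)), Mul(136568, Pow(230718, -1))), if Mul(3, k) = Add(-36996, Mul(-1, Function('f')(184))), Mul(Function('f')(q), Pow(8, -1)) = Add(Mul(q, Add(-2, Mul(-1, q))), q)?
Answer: Rational(41965967096, 55610074899) ≈ 0.75465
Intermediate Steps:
Function('f')(q) = Add(Mul(8, q), Mul(8, q, Add(-2, Mul(-1, q)))) (Function('f')(q) = Mul(8, Add(Mul(q, Add(-2, Mul(-1, q))), q)) = Mul(8, Add(q, Mul(q, Add(-2, Mul(-1, q))))) = Add(Mul(8, q), Mul(8, q, Add(-2, Mul(-1, q)))))
k = Rational(235324, 3) (k = Mul(Rational(1, 3), Add(-36996, Mul(-1, Mul(-8, 184, Add(1, 184))))) = Mul(Rational(1, 3), Add(-36996, Mul(-1, Mul(-8, 184, 185)))) = Mul(Rational(1, 3), Add(-36996, Mul(-1, -272320))) = Mul(Rational(1, 3), Add(-36996, 272320)) = Mul(Rational(1, 3), 235324) = Rational(235324, 3) ≈ 78441.)
Add(Mul(k, Pow(482061, -1)), Mul(136568, Pow(230718, -1))) = Add(Mul(Rational(235324, 3), Pow(482061, -1)), Mul(136568, Pow(230718, -1))) = Add(Mul(Rational(235324, 3), Rational(1, 482061)), Mul(136568, Rational(1, 230718))) = Add(Rational(235324, 1446183), Rational(68284, 115359)) = Rational(41965967096, 55610074899)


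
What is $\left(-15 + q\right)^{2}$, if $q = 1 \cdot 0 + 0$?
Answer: $225$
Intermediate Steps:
$q = 0$ ($q = 0 + 0 = 0$)
$\left(-15 + q\right)^{2} = \left(-15 + 0\right)^{2} = \left(-15\right)^{2} = 225$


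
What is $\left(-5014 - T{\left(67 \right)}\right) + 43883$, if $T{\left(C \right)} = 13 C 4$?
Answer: $35385$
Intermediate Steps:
$T{\left(C \right)} = 52 C$ ($T{\left(C \right)} = 13 \cdot 4 C = 52 C$)
$\left(-5014 - T{\left(67 \right)}\right) + 43883 = \left(-5014 - 52 \cdot 67\right) + 43883 = \left(-5014 - 3484\right) + 43883 = -8498 + 43883 = 35385$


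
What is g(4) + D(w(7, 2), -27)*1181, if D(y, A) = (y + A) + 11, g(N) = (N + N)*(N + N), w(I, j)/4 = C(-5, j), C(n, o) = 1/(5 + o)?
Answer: -127100/7 ≈ -18157.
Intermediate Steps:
w(I, j) = 4/(5 + j)
g(N) = 4*N² (g(N) = (2*N)*(2*N) = 4*N²)
D(y, A) = 11 + A + y (D(y, A) = (A + y) + 11 = 11 + A + y)
g(4) + D(w(7, 2), -27)*1181 = 4*4² + (11 - 27 + 4/(5 + 2))*1181 = 4*16 + (11 - 27 + 4/7)*1181 = 64 + (11 - 27 + 4*(⅐))*1181 = 64 + (11 - 27 + 4/7)*1181 = 64 - 108/7*1181 = 64 - 127548/7 = -127100/7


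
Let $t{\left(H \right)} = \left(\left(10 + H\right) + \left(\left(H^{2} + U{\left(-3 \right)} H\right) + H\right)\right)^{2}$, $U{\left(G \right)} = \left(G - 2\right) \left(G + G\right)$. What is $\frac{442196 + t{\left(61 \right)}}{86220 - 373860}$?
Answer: $- \frac{128387}{1128} \approx -113.82$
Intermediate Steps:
$U{\left(G \right)} = 2 G \left(-2 + G\right)$ ($U{\left(G \right)} = \left(-2 + G\right) 2 G = 2 G \left(-2 + G\right)$)
$t{\left(H \right)} = \left(10 + H^{2} + 32 H\right)^{2}$ ($t{\left(H \right)} = \left(\left(10 + H\right) + \left(\left(H^{2} + 2 \left(-3\right) \left(-2 - 3\right) H\right) + H\right)\right)^{2} = \left(\left(10 + H\right) + \left(\left(H^{2} + 2 \left(-3\right) \left(-5\right) H\right) + H\right)\right)^{2} = \left(\left(10 + H\right) + \left(\left(H^{2} + 30 H\right) + H\right)\right)^{2} = \left(\left(10 + H\right) + \left(H^{2} + 31 H\right)\right)^{2} = \left(10 + H^{2} + 32 H\right)^{2}$)
$\frac{442196 + t{\left(61 \right)}}{86220 - 373860} = \frac{442196 + \left(10 + 61^{2} + 32 \cdot 61\right)^{2}}{86220 - 373860} = \frac{442196 + \left(10 + 3721 + 1952\right)^{2}}{-287640} = \left(442196 + 5683^{2}\right) \left(- \frac{1}{287640}\right) = \left(442196 + 32296489\right) \left(- \frac{1}{287640}\right) = 32738685 \left(- \frac{1}{287640}\right) = - \frac{128387}{1128}$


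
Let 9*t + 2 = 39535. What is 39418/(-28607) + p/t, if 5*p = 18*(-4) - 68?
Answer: -1565520758/1130920531 ≈ -1.3843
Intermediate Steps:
t = 39533/9 (t = -2/9 + (⅑)*39535 = -2/9 + 39535/9 = 39533/9 ≈ 4392.6)
p = -28 (p = (18*(-4) - 68)/5 = (-72 - 68)/5 = (⅕)*(-140) = -28)
39418/(-28607) + p/t = 39418/(-28607) - 28/39533/9 = 39418*(-1/28607) - 28*9/39533 = -39418/28607 - 252/39533 = -1565520758/1130920531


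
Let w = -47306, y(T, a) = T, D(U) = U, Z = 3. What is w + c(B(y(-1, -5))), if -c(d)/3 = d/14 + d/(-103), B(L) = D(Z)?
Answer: -68216053/1442 ≈ -47307.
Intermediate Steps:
B(L) = 3
c(d) = -267*d/1442 (c(d) = -3*(d/14 + d/(-103)) = -3*(d*(1/14) + d*(-1/103)) = -3*(d/14 - d/103) = -267*d/1442)
w + c(B(y(-1, -5))) = -47306 - 267/1442*3 = -47306 - 801/1442 = -68216053/1442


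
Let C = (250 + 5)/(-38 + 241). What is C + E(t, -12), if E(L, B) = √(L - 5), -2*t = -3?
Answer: 255/203 + I*√14/2 ≈ 1.2562 + 1.8708*I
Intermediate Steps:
t = 3/2 (t = -½*(-3) = 3/2 ≈ 1.5000)
E(L, B) = √(-5 + L)
C = 255/203 ≈ 1.2562
C + E(t, -12) = 255/203 + √(-5 + 3/2) = 255/203 + √(-7/2) = 255/203 + I*√14/2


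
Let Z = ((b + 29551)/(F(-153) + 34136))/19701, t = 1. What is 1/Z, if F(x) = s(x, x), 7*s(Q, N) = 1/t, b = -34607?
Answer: -4707613053/35392 ≈ -1.3301e+5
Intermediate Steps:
s(Q, N) = 1/7 (s(Q, N) = (1/7)/1 = (1/7)*1 = 1/7)
F(x) = 1/7
Z = -35392/4707613053 (Z = ((-34607 + 29551)/(1/7 + 34136))/19701 = -5056/238953/7*(1/19701) = -5056*7/238953*(1/19701) = -35392/238953*1/19701 = -35392/4707613053 ≈ -7.5180e-6)
1/Z = 1/(-35392/4707613053) = -4707613053/35392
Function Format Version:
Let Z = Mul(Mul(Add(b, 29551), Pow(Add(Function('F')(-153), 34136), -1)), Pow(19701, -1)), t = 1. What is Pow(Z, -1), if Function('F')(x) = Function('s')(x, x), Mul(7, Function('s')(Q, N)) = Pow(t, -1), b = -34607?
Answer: Rational(-4707613053, 35392) ≈ -1.3301e+5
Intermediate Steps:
Function('s')(Q, N) = Rational(1, 7) (Function('s')(Q, N) = Mul(Rational(1, 7), Pow(1, -1)) = Mul(Rational(1, 7), 1) = Rational(1, 7))
Function('F')(x) = Rational(1, 7)
Z = Rational(-35392, 4707613053) (Z = Mul(Mul(Add(-34607, 29551), Pow(Add(Rational(1, 7), 34136), -1)), Pow(19701, -1)) = Mul(Mul(-5056, Pow(Rational(238953, 7), -1)), Rational(1, 19701)) = Mul(Mul(-5056, Rational(7, 238953)), Rational(1, 19701)) = Mul(Rational(-35392, 238953), Rational(1, 19701)) = Rational(-35392, 4707613053) ≈ -7.5180e-6)
Pow(Z, -1) = Pow(Rational(-35392, 4707613053), -1) = Rational(-4707613053, 35392)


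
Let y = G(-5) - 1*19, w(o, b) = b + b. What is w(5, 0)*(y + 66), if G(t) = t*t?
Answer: 0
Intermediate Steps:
w(o, b) = 2*b
G(t) = t²
y = 6 (y = (-5)² - 1*19 = 25 - 19 = 6)
w(5, 0)*(y + 66) = (2*0)*(6 + 66) = 0*72 = 0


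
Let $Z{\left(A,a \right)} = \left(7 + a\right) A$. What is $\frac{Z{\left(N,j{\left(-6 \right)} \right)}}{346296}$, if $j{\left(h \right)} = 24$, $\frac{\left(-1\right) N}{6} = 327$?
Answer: $- \frac{10137}{57716} \approx -0.17564$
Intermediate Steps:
$N = -1962$ ($N = \left(-6\right) 327 = -1962$)
$Z{\left(A,a \right)} = A \left(7 + a\right)$
$\frac{Z{\left(N,j{\left(-6 \right)} \right)}}{346296} = \frac{\left(-1962\right) \left(7 + 24\right)}{346296} = \left(-1962\right) 31 \cdot \frac{1}{346296} = \left(-60822\right) \frac{1}{346296} = - \frac{10137}{57716}$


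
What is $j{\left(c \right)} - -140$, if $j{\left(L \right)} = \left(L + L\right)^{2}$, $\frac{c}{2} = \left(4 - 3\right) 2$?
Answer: $204$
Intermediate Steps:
$c = 4$ ($c = 2 \left(4 - 3\right) 2 = 2 \cdot 1 \cdot 2 = 2 \cdot 2 = 4$)
$j{\left(L \right)} = 4 L^{2}$ ($j{\left(L \right)} = \left(2 L\right)^{2} = 4 L^{2}$)
$j{\left(c \right)} - -140 = 4 \cdot 4^{2} - -140 = 4 \cdot 16 + 140 = 64 + 140 = 204$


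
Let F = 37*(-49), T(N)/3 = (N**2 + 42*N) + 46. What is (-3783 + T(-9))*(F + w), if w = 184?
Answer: 7389144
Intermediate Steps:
T(N) = 138 + 3*N**2 + 126*N (T(N) = 3*((N**2 + 42*N) + 46) = 3*(46 + N**2 + 42*N) = 138 + 3*N**2 + 126*N)
F = -1813
(-3783 + T(-9))*(F + w) = (-3783 + (138 + 3*(-9)**2 + 126*(-9)))*(-1813 + 184) = (-3783 + (138 + 3*81 - 1134))*(-1629) = (-3783 + (138 + 243 - 1134))*(-1629) = (-3783 - 753)*(-1629) = -4536*(-1629) = 7389144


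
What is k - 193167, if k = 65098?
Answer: -128069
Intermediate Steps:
k - 193167 = 65098 - 193167 = -128069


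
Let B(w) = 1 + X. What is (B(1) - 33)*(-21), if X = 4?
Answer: 588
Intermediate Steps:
B(w) = 5 (B(w) = 1 + 4 = 5)
(B(1) - 33)*(-21) = (5 - 33)*(-21) = -28*(-21) = 588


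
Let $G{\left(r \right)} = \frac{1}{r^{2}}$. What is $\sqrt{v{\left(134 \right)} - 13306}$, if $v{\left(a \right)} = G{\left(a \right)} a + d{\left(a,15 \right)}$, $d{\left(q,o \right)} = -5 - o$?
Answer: $\frac{i \sqrt{239281522}}{134} \approx 115.44 i$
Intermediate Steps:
$G{\left(r \right)} = \frac{1}{r^{2}}$
$v{\left(a \right)} = -20 + \frac{1}{a}$ ($v{\left(a \right)} = \frac{a}{a^{2}} - 20 = \frac{1}{a} - 20 = -20 + \frac{1}{a}$)
$\sqrt{v{\left(134 \right)} - 13306} = \sqrt{\left(-20 + \frac{1}{134}\right) - 13306} = \sqrt{- \frac{2679}{134} - 13306} = \sqrt{- \frac{1785683}{134}} = \frac{i \sqrt{239281522}}{134}$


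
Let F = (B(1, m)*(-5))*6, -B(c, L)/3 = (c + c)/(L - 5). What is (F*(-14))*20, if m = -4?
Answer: 5600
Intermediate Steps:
B(c, L) = -6*c/(-5 + L) (B(c, L) = -3*(c + c)/(L - 5) = -3*2*c/(-5 + L) = -6*c/(-5 + L))
F = -20 (F = (-6*1/(-5 - 4)*(-5))*6 = (-6*1/(-9)*(-5))*6 = (-6*1*(-⅑)*(-5))*6 = ((⅔)*(-5))*6 = -10/3*6 = -20)
(F*(-14))*20 = -20*(-14)*20 = 280*20 = 5600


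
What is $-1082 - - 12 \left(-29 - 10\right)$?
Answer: $-1550$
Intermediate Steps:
$-1082 - - 12 \left(-29 - 10\right) = -1082 - \left(-12\right) \left(-39\right) = -1082 - 468 = -1550$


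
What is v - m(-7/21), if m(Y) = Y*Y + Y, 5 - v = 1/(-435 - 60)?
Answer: 862/165 ≈ 5.2242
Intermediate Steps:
v = 2476/495 (v = 5 - 1/(-435 - 60) = 5 - 1/(-495) = 5 - 1*(-1/495) = 5 + 1/495 = 2476/495 ≈ 5.0020)
m(Y) = Y + Y**2 (m(Y) = Y**2 + Y = Y + Y**2)
v - m(-7/21) = 2476/495 - (-7/21)*(1 - 7/21) = 2476/495 - (-7*1/21)*(1 - 7*1/21) = 2476/495 - (-1)*(1 - 1/3)/3 = 2476/495 - (-1)*2/(3*3) = 2476/495 - 1*(-2/9) = 2476/495 + 2/9 = 862/165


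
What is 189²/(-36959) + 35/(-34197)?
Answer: -1222844602/1263886923 ≈ -0.96753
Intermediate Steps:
189²/(-36959) + 35/(-34197) = 35721*(-1/36959) + 35*(-1/34197) = -35721/36959 - 35/34197 = -1222844602/1263886923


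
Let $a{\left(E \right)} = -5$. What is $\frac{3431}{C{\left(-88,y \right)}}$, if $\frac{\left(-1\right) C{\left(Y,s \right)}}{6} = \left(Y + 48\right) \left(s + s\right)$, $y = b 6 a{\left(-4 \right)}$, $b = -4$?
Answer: $\frac{3431}{57600} \approx 0.059566$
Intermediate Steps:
$y = 120$ ($y = \left(-4\right) 6 \left(-5\right) = \left(-24\right) \left(-5\right) = 120$)
$C{\left(Y,s \right)} = - 12 s \left(48 + Y\right)$ ($C{\left(Y,s \right)} = - 6 \left(Y + 48\right) \left(s + s\right) = - 6 \left(48 + Y\right) 2 s = - 6 \cdot 2 s \left(48 + Y\right) = - 12 s \left(48 + Y\right)$)
$\frac{3431}{C{\left(-88,y \right)}} = \frac{3431}{\left(-12\right) 120 \left(48 - 88\right)} = \frac{3431}{\left(-12\right) 120 \left(-40\right)} = \frac{3431}{57600}$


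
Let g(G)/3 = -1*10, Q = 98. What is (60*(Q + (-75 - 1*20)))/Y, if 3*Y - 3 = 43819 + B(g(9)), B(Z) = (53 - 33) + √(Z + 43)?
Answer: 23674680/1922120951 - 540*√13/1922120951 ≈ 0.012316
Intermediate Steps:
g(G) = -30 (g(G) = 3*(-1*10) = 3*(-10) = -30)
B(Z) = 20 + √(43 + Z)
Y = 14614 + √13/3 (Y = 1 + (43819 + (20 + √(43 - 30)))/3 = 1 + (43819 + (20 + √13))/3 = 1 + (43839 + √13)/3 = 1 + (14613 + √13/3) = 14614 + √13/3 ≈ 14615.)
(60*(Q + (-75 - 1*20)))/Y = (60*(98 + (-75 - 1*20)))/(14614 + √13/3) = (60*(98 + (-75 - 20)))/(14614 + √13/3) = (60*(98 - 95))/(14614 + √13/3) = (60*3)/(14614 + √13/3) = 180/(14614 + √13/3)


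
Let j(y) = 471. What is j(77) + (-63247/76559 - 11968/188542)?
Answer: 3392924746326/7217293489 ≈ 470.11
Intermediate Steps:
j(77) + (-63247/76559 - 11968/188542) = 471 + (-63247/76559 - 11968/188542) = 471 + (-63247*1/76559 - 11968*1/188542) = 471 + (-63247/76559 - 5984/94271) = 471 - 6420486993/7217293489 = 3392924746326/7217293489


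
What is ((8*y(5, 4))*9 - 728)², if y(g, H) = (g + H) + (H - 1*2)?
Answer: 4096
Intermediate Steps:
y(g, H) = -2 + g + 2*H (y(g, H) = (H + g) + (H - 2) = (H + g) + (-2 + H) = -2 + g + 2*H)
((8*y(5, 4))*9 - 728)² = ((8*(-2 + 5 + 2*4))*9 - 728)² = ((8*(-2 + 5 + 8))*9 - 728)² = ((8*11)*9 - 728)² = (88*9 - 728)² = (792 - 728)² = 64² = 4096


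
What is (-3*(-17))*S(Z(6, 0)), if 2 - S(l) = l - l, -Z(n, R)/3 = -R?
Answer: 102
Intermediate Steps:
Z(n, R) = 3*R (Z(n, R) = -(-3)*R = 3*R)
S(l) = 2 (S(l) = 2 - (l - l) = 2 - 1*0 = 2 + 0 = 2)
(-3*(-17))*S(Z(6, 0)) = -3*(-17)*2 = 51*2 = 102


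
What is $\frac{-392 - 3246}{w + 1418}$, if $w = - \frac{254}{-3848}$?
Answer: $- \frac{6999512}{2728359} \approx -2.5655$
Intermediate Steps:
$w = \frac{127}{1924}$ ($w = \left(-254\right) \left(- \frac{1}{3848}\right) = \frac{127}{1924} \approx 0.066008$)
$\frac{-392 - 3246}{w + 1418} = \frac{-392 - 3246}{\frac{127}{1924} + 1418} = - \frac{3638}{\frac{2728359}{1924}} = \left(-3638\right) \frac{1924}{2728359} = - \frac{6999512}{2728359}$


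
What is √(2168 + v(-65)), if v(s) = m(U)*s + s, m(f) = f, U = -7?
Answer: √2558 ≈ 50.577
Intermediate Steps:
v(s) = -6*s (v(s) = -7*s + s = -6*s)
√(2168 + v(-65)) = √(2168 - 6*(-65)) = √(2168 + 390) = √2558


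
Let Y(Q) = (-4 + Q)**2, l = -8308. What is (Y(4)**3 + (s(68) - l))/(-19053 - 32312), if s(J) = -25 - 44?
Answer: -8239/51365 ≈ -0.16040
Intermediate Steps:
s(J) = -69
(Y(4)**3 + (s(68) - l))/(-19053 - 32312) = (((-4 + 4)**2)**3 + (-69 - 1*(-8308)))/(-19053 - 32312) = ((0**2)**3 + (-69 + 8308))/(-51365) = (0**3 + 8239)*(-1/51365) = (0 + 8239)*(-1/51365) = 8239*(-1/51365) = -8239/51365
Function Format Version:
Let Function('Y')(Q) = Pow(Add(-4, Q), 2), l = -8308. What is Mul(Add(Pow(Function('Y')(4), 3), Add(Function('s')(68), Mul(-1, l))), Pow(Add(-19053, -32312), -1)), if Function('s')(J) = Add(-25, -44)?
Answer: Rational(-8239, 51365) ≈ -0.16040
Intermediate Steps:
Function('s')(J) = -69
Mul(Add(Pow(Function('Y')(4), 3), Add(Function('s')(68), Mul(-1, l))), Pow(Add(-19053, -32312), -1)) = Mul(Add(Pow(Pow(Add(-4, 4), 2), 3), Add(-69, Mul(-1, -8308))), Pow(Add(-19053, -32312), -1)) = Mul(Add(Pow(Pow(0, 2), 3), Add(-69, 8308)), Pow(-51365, -1)) = Mul(Add(Pow(0, 3), 8239), Rational(-1, 51365)) = Mul(Add(0, 8239), Rational(-1, 51365)) = Mul(8239, Rational(-1, 51365)) = Rational(-8239, 51365)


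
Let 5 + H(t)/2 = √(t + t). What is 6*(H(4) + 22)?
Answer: 72 + 24*√2 ≈ 105.94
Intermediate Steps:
H(t) = -10 + 2*√2*√t (H(t) = -10 + 2*√(t + t) = -10 + 2*√(2*t) = -10 + 2*(√2*√t) = -10 + 2*√2*√t)
6*(H(4) + 22) = 6*((-10 + 2*√2*√4) + 22) = 6*((-10 + 2*√2*2) + 22) = 6*((-10 + 4*√2) + 22) = 6*(12 + 4*√2) = 72 + 24*√2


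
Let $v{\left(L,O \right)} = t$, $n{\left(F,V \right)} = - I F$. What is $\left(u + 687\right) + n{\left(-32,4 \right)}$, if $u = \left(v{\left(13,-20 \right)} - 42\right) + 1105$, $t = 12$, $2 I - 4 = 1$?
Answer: $1842$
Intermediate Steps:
$I = \frac{5}{2}$ ($I = 2 + \frac{1}{2} \cdot 1 = 2 + \frac{1}{2} = \frac{5}{2} \approx 2.5$)
$n{\left(F,V \right)} = - \frac{5 F}{2}$ ($n{\left(F,V \right)} = \left(-1\right) \frac{5}{2} F = - \frac{5 F}{2}$)
$v{\left(L,O \right)} = 12$
$u = 1075$ ($u = \left(12 - 42\right) + 1105 = -30 + 1105 = 1075$)
$\left(u + 687\right) + n{\left(-32,4 \right)} = \left(1075 + 687\right) - -80 = 1762 + 80 = 1842$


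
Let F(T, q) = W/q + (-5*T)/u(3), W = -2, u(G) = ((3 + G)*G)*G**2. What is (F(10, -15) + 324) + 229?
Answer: 223894/405 ≈ 552.82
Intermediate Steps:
u(G) = G**3*(3 + G) (u(G) = (G*(3 + G))*G**2 = G**3*(3 + G))
F(T, q) = -2/q - 5*T/162 (F(T, q) = -2/q + (-5*T)/((3**3*(3 + 3))) = -2/q + (-5*T)/((27*6)) = -2/q - 5*T/162)
(F(10, -15) + 324) + 229 = ((-2/(-15) - 5/162*10) + 324) + 229 = ((-2*(-1/15) - 25/81) + 324) + 229 = ((2/15 - 25/81) + 324) + 229 = (-71/405 + 324) + 229 = 131149/405 + 229 = 223894/405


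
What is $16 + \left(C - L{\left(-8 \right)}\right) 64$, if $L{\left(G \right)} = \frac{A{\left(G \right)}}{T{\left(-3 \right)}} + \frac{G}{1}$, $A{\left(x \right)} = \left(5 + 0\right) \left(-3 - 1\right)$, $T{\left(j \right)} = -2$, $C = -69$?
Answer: $-4528$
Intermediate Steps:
$A{\left(x \right)} = -20$ ($A{\left(x \right)} = 5 \left(-4\right) = -20$)
$L{\left(G \right)} = 10 + G$ ($L{\left(G \right)} = - \frac{20}{-2} + \frac{G}{1} = \left(-20\right) \left(- \frac{1}{2}\right) + G 1 = 10 + G$)
$16 + \left(C - L{\left(-8 \right)}\right) 64 = 16 + \left(-69 - \left(10 - 8\right)\right) 64 = 16 + \left(-69 - 2\right) 64 = 16 - 4544 = -4528$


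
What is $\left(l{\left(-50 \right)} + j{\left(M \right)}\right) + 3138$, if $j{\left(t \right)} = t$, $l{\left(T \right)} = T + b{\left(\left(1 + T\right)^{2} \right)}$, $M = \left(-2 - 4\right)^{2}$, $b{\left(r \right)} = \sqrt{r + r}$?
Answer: $3124 + 49 \sqrt{2} \approx 3193.3$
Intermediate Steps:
$b{\left(r \right)} = \sqrt{2} \sqrt{r}$ ($b{\left(r \right)} = \sqrt{2 r} = \sqrt{2} \sqrt{r}$)
$M = 36$ ($M = \left(-6\right)^{2} = 36$)
$l{\left(T \right)} = T + \sqrt{2} \sqrt{\left(1 + T\right)^{2}}$
$\left(l{\left(-50 \right)} + j{\left(M \right)}\right) + 3138 = \left(\left(-50 + \sqrt{2} \sqrt{\left(1 - 50\right)^{2}}\right) + 36\right) + 3138 = \left(\left(-50 + \sqrt{2} \sqrt{\left(-49\right)^{2}}\right) + 36\right) + 3138 = \left(\left(-50 + \sqrt{2} \sqrt{2401}\right) + 36\right) + 3138 = \left(\left(-50 + \sqrt{2} \cdot 49\right) + 36\right) + 3138 = \left(\left(-50 + 49 \sqrt{2}\right) + 36\right) + 3138 = \left(-14 + 49 \sqrt{2}\right) + 3138 = 3124 + 49 \sqrt{2}$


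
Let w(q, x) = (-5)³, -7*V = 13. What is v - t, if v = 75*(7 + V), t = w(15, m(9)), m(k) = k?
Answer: 3575/7 ≈ 510.71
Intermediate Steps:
V = -13/7 (V = -⅐*13 = -13/7 ≈ -1.8571)
w(q, x) = -125
t = -125
v = 2700/7 (v = 75*(7 - 13/7) = 75*(36/7) = 2700/7 ≈ 385.71)
v - t = 2700/7 - 1*(-125) = 2700/7 + 125 = 3575/7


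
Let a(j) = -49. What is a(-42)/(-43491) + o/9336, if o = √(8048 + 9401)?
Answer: 7/6213 + √17449/9336 ≈ 0.015276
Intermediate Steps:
o = √17449 ≈ 132.09
a(-42)/(-43491) + o/9336 = -49/(-43491) + √17449/9336 = -49*(-1/43491) + √17449*(1/9336) = 7/6213 + √17449/9336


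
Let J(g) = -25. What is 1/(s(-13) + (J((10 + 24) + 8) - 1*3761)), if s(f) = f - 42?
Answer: -1/3841 ≈ -0.00026035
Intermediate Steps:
s(f) = -42 + f
1/(s(-13) + (J((10 + 24) + 8) - 1*3761)) = 1/((-42 - 13) + (-25 - 1*3761)) = 1/(-55 + (-25 - 3761)) = 1/(-55 - 3786) = 1/(-3841) = -1/3841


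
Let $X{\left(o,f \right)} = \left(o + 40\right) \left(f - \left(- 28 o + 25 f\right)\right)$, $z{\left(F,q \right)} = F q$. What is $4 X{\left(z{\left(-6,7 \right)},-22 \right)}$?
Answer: $5184$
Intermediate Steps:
$X{\left(o,f \right)} = \left(40 + o\right) \left(- 24 f + 28 o\right)$ ($X{\left(o,f \right)} = \left(40 + o\right) \left(f - \left(- 28 o + 25 f\right)\right) = \left(40 + o\right) \left(- 24 f + 28 o\right)$)
$4 X{\left(z{\left(-6,7 \right)},-22 \right)} = 4 \left(\left(-960\right) \left(-22\right) + 28 \left(\left(-6\right) 7\right)^{2} + 1120 \left(\left(-6\right) 7\right) - - 528 \left(\left(-6\right) 7\right)\right) = 4 \left(21120 + 28 \left(-42\right)^{2} + 1120 \left(-42\right) - \left(-528\right) \left(-42\right)\right) = 4 \left(21120 + 28 \cdot 1764 - 47040 - 22176\right) = 4 \left(21120 + 49392 - 47040 - 22176\right) = 4 \cdot 1296 = 5184$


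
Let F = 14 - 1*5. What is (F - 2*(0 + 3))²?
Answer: 9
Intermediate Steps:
F = 9 (F = 14 - 5 = 9)
(F - 2*(0 + 3))² = (9 - 2*(0 + 3))² = (9 - 2*3)² = (9 - 6)² = 3² = 9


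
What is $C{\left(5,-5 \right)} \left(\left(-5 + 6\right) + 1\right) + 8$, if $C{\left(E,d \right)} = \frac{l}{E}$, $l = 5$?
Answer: $10$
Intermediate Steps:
$C{\left(E,d \right)} = \frac{5}{E}$
$C{\left(5,-5 \right)} \left(\left(-5 + 6\right) + 1\right) + 8 = \frac{5}{5} \left(\left(-5 + 6\right) + 1\right) + 8 = 5 \cdot \frac{1}{5} \left(1 + 1\right) + 8 = 1 \cdot 2 + 8 = 2 + 8 = 10$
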